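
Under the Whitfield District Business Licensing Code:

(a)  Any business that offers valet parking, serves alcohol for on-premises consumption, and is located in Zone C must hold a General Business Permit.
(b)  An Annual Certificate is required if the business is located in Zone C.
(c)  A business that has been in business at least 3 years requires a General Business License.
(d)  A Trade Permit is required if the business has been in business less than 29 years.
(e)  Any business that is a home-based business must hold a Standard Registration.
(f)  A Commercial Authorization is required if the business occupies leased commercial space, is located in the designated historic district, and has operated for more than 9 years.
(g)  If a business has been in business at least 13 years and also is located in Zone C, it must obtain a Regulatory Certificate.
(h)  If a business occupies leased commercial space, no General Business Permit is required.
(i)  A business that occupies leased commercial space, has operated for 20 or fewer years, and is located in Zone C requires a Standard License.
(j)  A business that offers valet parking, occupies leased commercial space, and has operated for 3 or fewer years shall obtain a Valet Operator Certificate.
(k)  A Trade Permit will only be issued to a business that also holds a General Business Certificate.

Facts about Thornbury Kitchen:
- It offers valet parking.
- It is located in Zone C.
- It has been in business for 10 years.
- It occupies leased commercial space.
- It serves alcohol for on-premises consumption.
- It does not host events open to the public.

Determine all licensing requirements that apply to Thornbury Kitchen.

Annual Certificate, General Business Certificate, General Business License, Standard License, Trade Permit

(a) offers valet parking; serves alcohol for on-premises consumption; is located in Zone C → General Business Permit required.
(b) is located in Zone C → Annual Certificate required.
(c) years in business 10 ≥ 3 → General Business License required.
(d) years in business 10 < 29 → Trade Permit required.
(e) occupies leased commercial space (not: is a home-based business) → Standard Registration not required.
(f) occupies leased commercial space; is located in Zone C (not: is located in the designated historic district); years in business 10 > 9 → Commercial Authorization not required.
(g) years in business 10 < 13; is located in Zone C → Regulatory Certificate not required.
(h) occupies leased commercial space → exempt from General Business Permit.
(i) occupies leased commercial space; years in business 10 ≤ 20; is located in Zone C → Standard License required.
(j) offers valet parking; occupies leased commercial space; years in business 10 > 3 → Valet Operator Certificate not required.
(k) Trade Permit is required → General Business Certificate also required.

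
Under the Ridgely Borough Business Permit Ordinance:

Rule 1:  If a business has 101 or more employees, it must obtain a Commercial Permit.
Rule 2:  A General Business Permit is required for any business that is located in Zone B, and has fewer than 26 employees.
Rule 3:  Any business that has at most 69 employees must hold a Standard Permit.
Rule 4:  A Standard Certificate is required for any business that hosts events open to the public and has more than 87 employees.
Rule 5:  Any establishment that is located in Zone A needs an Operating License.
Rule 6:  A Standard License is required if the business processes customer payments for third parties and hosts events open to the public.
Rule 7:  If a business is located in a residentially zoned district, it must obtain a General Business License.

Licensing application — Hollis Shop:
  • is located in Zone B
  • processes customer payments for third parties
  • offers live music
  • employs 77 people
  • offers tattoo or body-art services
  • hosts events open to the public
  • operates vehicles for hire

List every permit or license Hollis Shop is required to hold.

Standard License

Rule 1: employees 77 < 101 → Commercial Permit not required.
Rule 2: is located in Zone B; employees 77 ≥ 26 → General Business Permit not required.
Rule 3: employees 77 > 69 → Standard Permit not required.
Rule 4: hosts events open to the public; employees 77 ≤ 87 → Standard Certificate not required.
Rule 5: is located in Zone B (not: is located in Zone A) → Operating License not required.
Rule 6: processes customer payments for third parties; hosts events open to the public → Standard License required.
Rule 7: is located in Zone B (not: is located in a residentially zoned district) → General Business License not required.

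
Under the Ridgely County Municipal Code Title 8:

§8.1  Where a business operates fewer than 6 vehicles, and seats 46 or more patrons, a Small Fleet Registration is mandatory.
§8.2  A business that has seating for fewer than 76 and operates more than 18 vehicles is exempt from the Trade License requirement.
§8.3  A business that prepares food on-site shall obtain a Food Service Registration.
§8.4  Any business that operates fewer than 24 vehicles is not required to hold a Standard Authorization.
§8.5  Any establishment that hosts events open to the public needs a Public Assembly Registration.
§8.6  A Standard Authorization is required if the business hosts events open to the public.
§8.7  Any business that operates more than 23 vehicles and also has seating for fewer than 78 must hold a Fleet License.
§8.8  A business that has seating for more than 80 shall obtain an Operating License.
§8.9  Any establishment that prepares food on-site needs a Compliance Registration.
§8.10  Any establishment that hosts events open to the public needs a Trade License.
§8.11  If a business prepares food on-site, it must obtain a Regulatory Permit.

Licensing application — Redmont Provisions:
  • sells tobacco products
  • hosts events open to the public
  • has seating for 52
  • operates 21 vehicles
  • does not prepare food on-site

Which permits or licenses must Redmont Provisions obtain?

Public Assembly Registration

§8.1 vehicles 21 ≥ 6; seating 52 ≥ 46 → Small Fleet Registration not required.
§8.2 seating 52 < 76; vehicles 21 > 18 → exempt from Trade License.
§8.3 does not prepare food on-site → Food Service Registration not required.
§8.4 vehicles 21 < 24 → exempt from Standard Authorization.
§8.5 hosts events open to the public → Public Assembly Registration required.
§8.6 hosts events open to the public → Standard Authorization required.
§8.7 vehicles 21 ≤ 23; seating 52 < 78 → Fleet License not required.
§8.8 seating 52 ≤ 80 → Operating License not required.
§8.9 does not prepare food on-site → Compliance Registration not required.
§8.10 hosts events open to the public → Trade License required.
§8.11 does not prepare food on-site → Regulatory Permit not required.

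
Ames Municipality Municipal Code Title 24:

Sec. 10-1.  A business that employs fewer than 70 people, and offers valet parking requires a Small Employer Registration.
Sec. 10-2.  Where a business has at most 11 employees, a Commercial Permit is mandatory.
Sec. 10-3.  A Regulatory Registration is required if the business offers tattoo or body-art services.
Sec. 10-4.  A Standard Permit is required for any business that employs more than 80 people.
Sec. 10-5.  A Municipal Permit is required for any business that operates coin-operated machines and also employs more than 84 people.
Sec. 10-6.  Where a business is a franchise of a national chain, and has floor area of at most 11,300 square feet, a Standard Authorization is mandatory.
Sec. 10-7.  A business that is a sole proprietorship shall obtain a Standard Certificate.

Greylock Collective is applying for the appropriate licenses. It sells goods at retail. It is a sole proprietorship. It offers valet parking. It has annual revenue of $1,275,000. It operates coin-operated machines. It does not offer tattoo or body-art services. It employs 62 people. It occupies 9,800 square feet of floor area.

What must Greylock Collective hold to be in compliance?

Small Employer Registration, Standard Certificate

Sec. 10-1. employees 62 < 70; offers valet parking → Small Employer Registration required.
Sec. 10-2. employees 62 > 11 → Commercial Permit not required.
Sec. 10-3. does not offer tattoo or body-art services → Regulatory Registration not required.
Sec. 10-4. employees 62 ≤ 80 → Standard Permit not required.
Sec. 10-5. operates coin-operated machines; employees 62 ≤ 84 → Municipal Permit not required.
Sec. 10-6. is a sole proprietorship (not: is a franchise of a national chain); floor area 9,800 square feet ≤ 11,300 square feet → Standard Authorization not required.
Sec. 10-7. is a sole proprietorship → Standard Certificate required.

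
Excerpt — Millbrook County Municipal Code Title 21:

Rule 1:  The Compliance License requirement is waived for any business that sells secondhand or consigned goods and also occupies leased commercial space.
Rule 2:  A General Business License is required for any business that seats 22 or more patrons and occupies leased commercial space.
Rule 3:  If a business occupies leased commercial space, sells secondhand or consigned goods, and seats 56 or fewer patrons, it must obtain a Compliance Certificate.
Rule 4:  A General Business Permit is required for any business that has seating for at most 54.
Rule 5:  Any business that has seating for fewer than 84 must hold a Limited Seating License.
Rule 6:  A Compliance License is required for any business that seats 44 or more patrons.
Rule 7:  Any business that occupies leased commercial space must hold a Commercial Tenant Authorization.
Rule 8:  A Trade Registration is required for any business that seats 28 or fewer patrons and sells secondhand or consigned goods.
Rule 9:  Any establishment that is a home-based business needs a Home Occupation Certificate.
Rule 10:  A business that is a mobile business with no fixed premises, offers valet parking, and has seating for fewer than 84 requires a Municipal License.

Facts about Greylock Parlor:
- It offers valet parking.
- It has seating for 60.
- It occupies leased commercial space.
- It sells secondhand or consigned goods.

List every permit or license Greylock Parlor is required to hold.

Commercial Tenant Authorization, General Business License, Limited Seating License

Rule 1: sells secondhand or consigned goods; occupies leased commercial space → exempt from Compliance License.
Rule 2: seating 60 ≥ 22; occupies leased commercial space → General Business License required.
Rule 3: occupies leased commercial space; sells secondhand or consigned goods; seating 60 > 56 → Compliance Certificate not required.
Rule 4: seating 60 > 54 → General Business Permit not required.
Rule 5: seating 60 < 84 → Limited Seating License required.
Rule 6: seating 60 ≥ 44 → Compliance License required.
Rule 7: occupies leased commercial space → Commercial Tenant Authorization required.
Rule 8: seating 60 > 28; sells secondhand or consigned goods → Trade Registration not required.
Rule 9: occupies leased commercial space (not: is a home-based business) → Home Occupation Certificate not required.
Rule 10: occupies leased commercial space (not: is a mobile business with no fixed premises); offers valet parking; seating 60 < 84 → Municipal License not required.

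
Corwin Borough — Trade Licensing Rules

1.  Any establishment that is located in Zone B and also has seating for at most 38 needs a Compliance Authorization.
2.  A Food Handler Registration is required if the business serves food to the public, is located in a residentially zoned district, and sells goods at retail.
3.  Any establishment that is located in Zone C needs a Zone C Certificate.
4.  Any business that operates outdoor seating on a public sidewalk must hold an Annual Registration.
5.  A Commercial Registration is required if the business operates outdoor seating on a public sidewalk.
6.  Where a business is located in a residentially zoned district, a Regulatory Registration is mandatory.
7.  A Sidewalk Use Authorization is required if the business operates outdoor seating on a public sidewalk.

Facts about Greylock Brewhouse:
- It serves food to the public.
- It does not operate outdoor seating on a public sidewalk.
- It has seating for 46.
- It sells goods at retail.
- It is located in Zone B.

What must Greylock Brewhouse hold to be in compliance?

None

1. is located in Zone B; seating 46 > 38 → Compliance Authorization not required.
2. serves food to the public; is located in Zone B (not: is located in a residentially zoned district); sells goods at retail → Food Handler Registration not required.
3. is located in Zone B (not: is located in Zone C) → Zone C Certificate not required.
4. does not operate outdoor seating on a public sidewalk → Annual Registration not required.
5. does not operate outdoor seating on a public sidewalk → Commercial Registration not required.
6. is located in Zone B (not: is located in a residentially zoned district) → Regulatory Registration not required.
7. does not operate outdoor seating on a public sidewalk → Sidewalk Use Authorization not required.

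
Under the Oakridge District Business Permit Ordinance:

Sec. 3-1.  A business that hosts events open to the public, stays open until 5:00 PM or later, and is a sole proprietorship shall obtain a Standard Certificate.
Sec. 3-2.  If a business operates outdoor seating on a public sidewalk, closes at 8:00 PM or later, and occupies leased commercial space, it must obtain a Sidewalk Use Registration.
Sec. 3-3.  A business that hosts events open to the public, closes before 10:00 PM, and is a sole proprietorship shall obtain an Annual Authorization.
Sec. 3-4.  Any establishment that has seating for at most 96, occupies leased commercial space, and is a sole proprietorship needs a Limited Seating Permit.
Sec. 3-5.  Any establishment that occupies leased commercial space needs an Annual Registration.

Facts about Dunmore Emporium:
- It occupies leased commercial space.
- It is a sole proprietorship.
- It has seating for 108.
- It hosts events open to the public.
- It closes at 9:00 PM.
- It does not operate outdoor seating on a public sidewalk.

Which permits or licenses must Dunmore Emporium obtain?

Annual Authorization, Annual Registration, Standard Certificate

Sec. 3-1. hosts events open to the public; closes 9:00 PM, after 5:00 PM; is a sole proprietorship → Standard Certificate required.
Sec. 3-2. does not operate outdoor seating on a public sidewalk; closes 9:00 PM, after 8:00 PM; occupies leased commercial space → Sidewalk Use Registration not required.
Sec. 3-3. hosts events open to the public; closes 9:00 PM, at/before 10:00 PM; is a sole proprietorship → Annual Authorization required.
Sec. 3-4. seating 108 > 96; occupies leased commercial space; is a sole proprietorship → Limited Seating Permit not required.
Sec. 3-5. occupies leased commercial space → Annual Registration required.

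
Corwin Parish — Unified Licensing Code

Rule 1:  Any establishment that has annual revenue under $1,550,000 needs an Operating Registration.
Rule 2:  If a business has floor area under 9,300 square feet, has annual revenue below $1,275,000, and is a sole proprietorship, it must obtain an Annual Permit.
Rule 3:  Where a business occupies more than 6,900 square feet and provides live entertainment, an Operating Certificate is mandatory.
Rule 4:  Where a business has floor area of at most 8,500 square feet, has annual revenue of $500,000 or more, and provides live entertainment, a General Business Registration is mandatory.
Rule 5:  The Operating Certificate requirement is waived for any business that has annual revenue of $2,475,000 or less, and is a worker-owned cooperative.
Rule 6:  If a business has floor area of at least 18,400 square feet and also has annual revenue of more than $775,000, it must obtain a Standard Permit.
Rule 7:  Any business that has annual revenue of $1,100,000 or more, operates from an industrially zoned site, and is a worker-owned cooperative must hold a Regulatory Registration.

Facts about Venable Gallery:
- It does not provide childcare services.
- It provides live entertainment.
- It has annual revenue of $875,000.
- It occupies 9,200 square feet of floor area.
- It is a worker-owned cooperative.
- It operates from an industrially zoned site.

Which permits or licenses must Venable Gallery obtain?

Rule 1: revenue $875,000 < $1,550,000 → Operating Registration required.
Rule 2: floor area 9,200 square feet < 9,300 square feet; revenue $875,000 < $1,275,000; is a worker-owned cooperative (not: is a sole proprietorship) → Annual Permit not required.
Rule 3: floor area 9,200 square feet > 6,900 square feet; provides live entertainment → Operating Certificate required.
Rule 4: floor area 9,200 square feet > 8,500 square feet; revenue $875,000 ≥ $500,000; provides live entertainment → General Business Registration not required.
Rule 5: revenue $875,000 ≤ $2,475,000; is a worker-owned cooperative → exempt from Operating Certificate.
Rule 6: floor area 9,200 square feet < 18,400 square feet; revenue $875,000 > $775,000 → Standard Permit not required.
Rule 7: revenue $875,000 < $1,100,000; operates from an industrially zoned site; is a worker-owned cooperative → Regulatory Registration not required.

Operating Registration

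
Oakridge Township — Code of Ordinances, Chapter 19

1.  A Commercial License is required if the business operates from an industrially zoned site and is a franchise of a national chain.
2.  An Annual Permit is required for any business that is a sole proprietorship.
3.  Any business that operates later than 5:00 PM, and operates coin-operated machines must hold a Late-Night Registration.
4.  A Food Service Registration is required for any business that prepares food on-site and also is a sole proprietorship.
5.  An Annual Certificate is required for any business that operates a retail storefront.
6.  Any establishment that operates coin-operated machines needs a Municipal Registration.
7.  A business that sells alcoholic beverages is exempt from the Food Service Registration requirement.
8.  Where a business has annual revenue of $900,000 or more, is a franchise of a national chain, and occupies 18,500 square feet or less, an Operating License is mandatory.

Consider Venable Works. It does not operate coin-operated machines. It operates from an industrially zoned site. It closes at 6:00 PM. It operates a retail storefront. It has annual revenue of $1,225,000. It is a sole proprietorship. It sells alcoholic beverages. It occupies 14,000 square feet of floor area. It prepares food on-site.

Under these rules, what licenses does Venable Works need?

Annual Certificate, Annual Permit

1. operates from an industrially zoned site; is a sole proprietorship (not: is a franchise of a national chain) → Commercial License not required.
2. is a sole proprietorship → Annual Permit required.
3. closes 6:00 PM, after 5:00 PM; does not operate coin-operated machines → Late-Night Registration not required.
4. prepares food on-site; is a sole proprietorship → Food Service Registration required.
5. operates a retail storefront → Annual Certificate required.
6. does not operate coin-operated machines → Municipal Registration not required.
7. sells alcoholic beverages → exempt from Food Service Registration.
8. revenue $1,225,000 ≥ $900,000; is a sole proprietorship (not: is a franchise of a national chain); floor area 14,000 square feet ≤ 18,500 square feet → Operating License not required.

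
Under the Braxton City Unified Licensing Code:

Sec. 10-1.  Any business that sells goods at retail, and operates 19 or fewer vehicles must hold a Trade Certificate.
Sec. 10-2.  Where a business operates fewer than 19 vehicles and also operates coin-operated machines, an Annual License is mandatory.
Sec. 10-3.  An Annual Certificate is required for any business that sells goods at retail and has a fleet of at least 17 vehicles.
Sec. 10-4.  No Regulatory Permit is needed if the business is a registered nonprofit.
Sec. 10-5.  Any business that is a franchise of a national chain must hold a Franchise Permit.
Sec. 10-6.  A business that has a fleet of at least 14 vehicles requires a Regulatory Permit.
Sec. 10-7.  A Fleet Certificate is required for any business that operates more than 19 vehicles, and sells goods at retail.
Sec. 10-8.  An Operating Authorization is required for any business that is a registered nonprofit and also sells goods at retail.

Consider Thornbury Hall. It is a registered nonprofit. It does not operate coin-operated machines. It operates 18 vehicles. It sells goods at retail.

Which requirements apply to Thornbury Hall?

Sec. 10-1. sells goods at retail; vehicles 18 ≤ 19 → Trade Certificate required.
Sec. 10-2. vehicles 18 < 19; does not operate coin-operated machines → Annual License not required.
Sec. 10-3. sells goods at retail; vehicles 18 ≥ 17 → Annual Certificate required.
Sec. 10-4. is a registered nonprofit → exempt from Regulatory Permit.
Sec. 10-5. is a registered nonprofit (not: is a franchise of a national chain) → Franchise Permit not required.
Sec. 10-6. vehicles 18 ≥ 14 → Regulatory Permit required.
Sec. 10-7. vehicles 18 ≤ 19; sells goods at retail → Fleet Certificate not required.
Sec. 10-8. is a registered nonprofit; sells goods at retail → Operating Authorization required.

Annual Certificate, Operating Authorization, Trade Certificate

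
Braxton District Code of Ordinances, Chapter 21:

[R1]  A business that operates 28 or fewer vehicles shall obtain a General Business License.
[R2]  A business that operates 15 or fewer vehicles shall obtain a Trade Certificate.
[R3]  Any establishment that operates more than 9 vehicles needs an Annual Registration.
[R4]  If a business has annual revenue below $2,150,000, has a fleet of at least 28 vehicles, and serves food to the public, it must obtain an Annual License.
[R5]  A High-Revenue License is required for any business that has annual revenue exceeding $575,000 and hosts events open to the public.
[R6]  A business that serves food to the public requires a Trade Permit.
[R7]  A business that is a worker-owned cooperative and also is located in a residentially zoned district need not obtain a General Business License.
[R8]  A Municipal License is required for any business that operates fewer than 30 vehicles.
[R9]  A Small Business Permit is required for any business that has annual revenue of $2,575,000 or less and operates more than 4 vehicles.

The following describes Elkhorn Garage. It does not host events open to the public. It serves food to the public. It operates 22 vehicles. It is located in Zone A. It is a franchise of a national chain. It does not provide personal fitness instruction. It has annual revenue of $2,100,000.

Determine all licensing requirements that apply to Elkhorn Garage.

Annual Registration, General Business License, Municipal License, Small Business Permit, Trade Permit

[R1] vehicles 22 ≤ 28 → General Business License required.
[R2] vehicles 22 > 15 → Trade Certificate not required.
[R3] vehicles 22 > 9 → Annual Registration required.
[R4] revenue $2,100,000 < $2,150,000; vehicles 22 < 28; serves food to the public → Annual License not required.
[R5] revenue $2,100,000 > $575,000; does not host events open to the public → High-Revenue License not required.
[R6] serves food to the public → Trade Permit required.
[R7] is a franchise of a national chain (not: is a worker-owned cooperative); is located in Zone A (not: is located in a residentially zoned district) → General Business License exemption does not apply.
[R8] vehicles 22 < 30 → Municipal License required.
[R9] revenue $2,100,000 ≤ $2,575,000; vehicles 22 > 4 → Small Business Permit required.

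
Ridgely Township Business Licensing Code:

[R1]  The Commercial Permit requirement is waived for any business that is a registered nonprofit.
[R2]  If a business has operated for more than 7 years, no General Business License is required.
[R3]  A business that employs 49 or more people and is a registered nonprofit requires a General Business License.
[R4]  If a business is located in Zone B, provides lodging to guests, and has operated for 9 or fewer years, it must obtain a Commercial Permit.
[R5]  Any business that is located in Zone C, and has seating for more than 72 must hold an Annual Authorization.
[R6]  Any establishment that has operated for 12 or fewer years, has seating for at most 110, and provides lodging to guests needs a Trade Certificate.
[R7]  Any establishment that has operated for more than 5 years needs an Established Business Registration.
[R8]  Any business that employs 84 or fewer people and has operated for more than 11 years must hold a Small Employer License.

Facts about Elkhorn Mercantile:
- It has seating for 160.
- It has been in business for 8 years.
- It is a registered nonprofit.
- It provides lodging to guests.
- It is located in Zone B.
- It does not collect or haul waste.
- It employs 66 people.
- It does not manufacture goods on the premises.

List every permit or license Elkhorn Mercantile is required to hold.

[R1] is a registered nonprofit → exempt from Commercial Permit.
[R2] years in business 8 > 7 → exempt from General Business License.
[R3] employees 66 ≥ 49; is a registered nonprofit → General Business License required.
[R4] is located in Zone B; provides lodging to guests; years in business 8 ≤ 9 → Commercial Permit required.
[R5] is located in Zone B (not: is located in Zone C); seating 160 > 72 → Annual Authorization not required.
[R6] years in business 8 ≤ 12; seating 160 > 110; provides lodging to guests → Trade Certificate not required.
[R7] years in business 8 > 5 → Established Business Registration required.
[R8] employees 66 ≤ 84; years in business 8 ≤ 11 → Small Employer License not required.

Established Business Registration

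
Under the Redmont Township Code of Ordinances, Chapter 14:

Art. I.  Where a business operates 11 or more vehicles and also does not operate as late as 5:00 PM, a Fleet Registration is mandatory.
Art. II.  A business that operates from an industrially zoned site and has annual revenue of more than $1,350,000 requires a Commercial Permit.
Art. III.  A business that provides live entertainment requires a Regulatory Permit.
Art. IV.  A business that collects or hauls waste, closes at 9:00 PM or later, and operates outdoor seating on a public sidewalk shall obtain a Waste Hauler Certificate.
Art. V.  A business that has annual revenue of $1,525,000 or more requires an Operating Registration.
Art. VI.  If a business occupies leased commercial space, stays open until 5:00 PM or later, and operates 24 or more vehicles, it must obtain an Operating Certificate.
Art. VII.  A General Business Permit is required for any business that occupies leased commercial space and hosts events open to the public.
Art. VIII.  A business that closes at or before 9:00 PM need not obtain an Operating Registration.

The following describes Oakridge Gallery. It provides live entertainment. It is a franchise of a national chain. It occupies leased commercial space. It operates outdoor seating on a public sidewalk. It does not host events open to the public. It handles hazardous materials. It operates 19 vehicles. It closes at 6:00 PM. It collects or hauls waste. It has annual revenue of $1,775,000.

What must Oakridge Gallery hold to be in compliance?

Regulatory Permit

Art. I. vehicles 19 ≥ 11; closes 6:00 PM, after 5:00 PM → Fleet Registration not required.
Art. II. occupies leased commercial space (not: operates from an industrially zoned site); revenue $1,775,000 > $1,350,000 → Commercial Permit not required.
Art. III. provides live entertainment → Regulatory Permit required.
Art. IV. collects or hauls waste; closes 6:00 PM, at/before 9:00 PM; operates outdoor seating on a public sidewalk → Waste Hauler Certificate not required.
Art. V. revenue $1,775,000 ≥ $1,525,000 → Operating Registration required.
Art. VI. occupies leased commercial space; closes 6:00 PM, after 5:00 PM; vehicles 19 < 24 → Operating Certificate not required.
Art. VII. occupies leased commercial space; does not host events open to the public → General Business Permit not required.
Art. VIII. closes 6:00 PM, at/before 9:00 PM → exempt from Operating Registration.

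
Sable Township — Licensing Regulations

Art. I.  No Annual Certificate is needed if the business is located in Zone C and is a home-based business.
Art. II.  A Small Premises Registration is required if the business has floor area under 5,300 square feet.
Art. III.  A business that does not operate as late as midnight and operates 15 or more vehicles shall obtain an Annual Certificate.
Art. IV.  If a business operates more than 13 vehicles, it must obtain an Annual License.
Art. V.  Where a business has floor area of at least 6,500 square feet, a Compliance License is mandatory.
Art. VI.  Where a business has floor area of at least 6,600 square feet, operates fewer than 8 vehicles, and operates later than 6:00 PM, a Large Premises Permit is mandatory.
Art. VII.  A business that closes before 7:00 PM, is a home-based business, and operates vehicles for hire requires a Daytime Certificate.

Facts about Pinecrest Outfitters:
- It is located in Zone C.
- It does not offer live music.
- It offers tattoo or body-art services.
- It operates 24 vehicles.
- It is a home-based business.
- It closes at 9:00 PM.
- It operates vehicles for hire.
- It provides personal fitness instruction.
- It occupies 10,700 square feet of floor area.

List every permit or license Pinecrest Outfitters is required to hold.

Annual License, Compliance License

Art. I. is located in Zone C; is a home-based business → exempt from Annual Certificate.
Art. II. floor area 10,700 square feet ≥ 5,300 square feet → Small Premises Registration not required.
Art. III. closes 9:00 PM, at/before midnight; vehicles 24 ≥ 15 → Annual Certificate required.
Art. IV. vehicles 24 > 13 → Annual License required.
Art. V. floor area 10,700 square feet ≥ 6,500 square feet → Compliance License required.
Art. VI. floor area 10,700 square feet ≥ 6,600 square feet; vehicles 24 ≥ 8; closes 9:00 PM, after 6:00 PM → Large Premises Permit not required.
Art. VII. closes 9:00 PM, after 7:00 PM; is a home-based business; operates vehicles for hire → Daytime Certificate not required.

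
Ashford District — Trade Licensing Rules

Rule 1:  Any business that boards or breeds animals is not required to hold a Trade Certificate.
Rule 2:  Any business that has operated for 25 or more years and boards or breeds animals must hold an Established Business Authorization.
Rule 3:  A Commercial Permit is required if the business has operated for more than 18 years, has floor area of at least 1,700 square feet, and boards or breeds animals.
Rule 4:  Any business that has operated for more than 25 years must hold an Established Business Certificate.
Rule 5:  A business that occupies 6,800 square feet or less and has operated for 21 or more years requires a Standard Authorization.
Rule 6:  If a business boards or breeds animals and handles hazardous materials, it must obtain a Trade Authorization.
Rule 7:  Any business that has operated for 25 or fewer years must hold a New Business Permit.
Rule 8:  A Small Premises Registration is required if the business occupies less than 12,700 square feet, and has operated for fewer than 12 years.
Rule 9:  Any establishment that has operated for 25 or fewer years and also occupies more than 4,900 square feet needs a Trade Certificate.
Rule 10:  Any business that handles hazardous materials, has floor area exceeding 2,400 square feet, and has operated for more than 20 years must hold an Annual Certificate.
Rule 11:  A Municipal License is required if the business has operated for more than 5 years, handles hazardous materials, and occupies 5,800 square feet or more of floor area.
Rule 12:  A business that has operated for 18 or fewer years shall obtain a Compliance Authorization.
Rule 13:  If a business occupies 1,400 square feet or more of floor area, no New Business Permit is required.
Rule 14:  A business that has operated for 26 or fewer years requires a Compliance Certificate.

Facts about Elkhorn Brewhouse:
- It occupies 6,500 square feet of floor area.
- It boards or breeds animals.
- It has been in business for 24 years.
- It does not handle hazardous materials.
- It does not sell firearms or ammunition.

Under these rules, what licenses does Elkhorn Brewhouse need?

Commercial Permit, Compliance Certificate, Standard Authorization

Rule 1: boards or breeds animals → exempt from Trade Certificate.
Rule 2: years in business 24 < 25; boards or breeds animals → Established Business Authorization not required.
Rule 3: years in business 24 > 18; floor area 6,500 square feet ≥ 1,700 square feet; boards or breeds animals → Commercial Permit required.
Rule 4: years in business 24 ≤ 25 → Established Business Certificate not required.
Rule 5: floor area 6,500 square feet ≤ 6,800 square feet; years in business 24 ≥ 21 → Standard Authorization required.
Rule 6: boards or breeds animals; does not handle hazardous materials → Trade Authorization not required.
Rule 7: years in business 24 ≤ 25 → New Business Permit required.
Rule 8: floor area 6,500 square feet < 12,700 square feet; years in business 24 ≥ 12 → Small Premises Registration not required.
Rule 9: years in business 24 ≤ 25; floor area 6,500 square feet > 4,900 square feet → Trade Certificate required.
Rule 10: does not handle hazardous materials; floor area 6,500 square feet > 2,400 square feet; years in business 24 > 20 → Annual Certificate not required.
Rule 11: years in business 24 > 5; does not handle hazardous materials; floor area 6,500 square feet ≥ 5,800 square feet → Municipal License not required.
Rule 12: years in business 24 > 18 → Compliance Authorization not required.
Rule 13: floor area 6,500 square feet ≥ 1,400 square feet → exempt from New Business Permit.
Rule 14: years in business 24 ≤ 26 → Compliance Certificate required.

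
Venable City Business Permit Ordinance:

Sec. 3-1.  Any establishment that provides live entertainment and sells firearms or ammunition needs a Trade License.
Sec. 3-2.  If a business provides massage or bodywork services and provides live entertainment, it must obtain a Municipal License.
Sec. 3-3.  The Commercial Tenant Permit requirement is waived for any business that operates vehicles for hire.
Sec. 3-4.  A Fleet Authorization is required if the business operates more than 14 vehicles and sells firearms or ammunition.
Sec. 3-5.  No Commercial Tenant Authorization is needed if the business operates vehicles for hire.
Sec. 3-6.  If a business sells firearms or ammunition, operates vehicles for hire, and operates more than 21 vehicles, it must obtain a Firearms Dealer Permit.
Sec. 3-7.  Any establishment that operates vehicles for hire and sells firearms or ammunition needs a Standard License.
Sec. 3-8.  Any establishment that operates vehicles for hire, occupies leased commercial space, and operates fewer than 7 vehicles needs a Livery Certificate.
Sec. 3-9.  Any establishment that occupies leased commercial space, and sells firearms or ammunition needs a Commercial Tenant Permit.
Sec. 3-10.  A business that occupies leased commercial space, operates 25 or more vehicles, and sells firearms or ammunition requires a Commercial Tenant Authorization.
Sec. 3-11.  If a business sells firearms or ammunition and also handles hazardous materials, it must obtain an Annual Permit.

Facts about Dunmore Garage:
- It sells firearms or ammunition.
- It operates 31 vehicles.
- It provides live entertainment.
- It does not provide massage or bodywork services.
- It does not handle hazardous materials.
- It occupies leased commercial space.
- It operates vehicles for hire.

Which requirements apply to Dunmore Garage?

Firearms Dealer Permit, Fleet Authorization, Standard License, Trade License

Sec. 3-1. provides live entertainment; sells firearms or ammunition → Trade License required.
Sec. 3-2. does not provide massage or bodywork services; provides live entertainment → Municipal License not required.
Sec. 3-3. operates vehicles for hire → exempt from Commercial Tenant Permit.
Sec. 3-4. vehicles 31 > 14; sells firearms or ammunition → Fleet Authorization required.
Sec. 3-5. operates vehicles for hire → exempt from Commercial Tenant Authorization.
Sec. 3-6. sells firearms or ammunition; operates vehicles for hire; vehicles 31 > 21 → Firearms Dealer Permit required.
Sec. 3-7. operates vehicles for hire; sells firearms or ammunition → Standard License required.
Sec. 3-8. operates vehicles for hire; occupies leased commercial space; vehicles 31 ≥ 7 → Livery Certificate not required.
Sec. 3-9. occupies leased commercial space; sells firearms or ammunition → Commercial Tenant Permit required.
Sec. 3-10. occupies leased commercial space; vehicles 31 ≥ 25; sells firearms or ammunition → Commercial Tenant Authorization required.
Sec. 3-11. sells firearms or ammunition; does not handle hazardous materials → Annual Permit not required.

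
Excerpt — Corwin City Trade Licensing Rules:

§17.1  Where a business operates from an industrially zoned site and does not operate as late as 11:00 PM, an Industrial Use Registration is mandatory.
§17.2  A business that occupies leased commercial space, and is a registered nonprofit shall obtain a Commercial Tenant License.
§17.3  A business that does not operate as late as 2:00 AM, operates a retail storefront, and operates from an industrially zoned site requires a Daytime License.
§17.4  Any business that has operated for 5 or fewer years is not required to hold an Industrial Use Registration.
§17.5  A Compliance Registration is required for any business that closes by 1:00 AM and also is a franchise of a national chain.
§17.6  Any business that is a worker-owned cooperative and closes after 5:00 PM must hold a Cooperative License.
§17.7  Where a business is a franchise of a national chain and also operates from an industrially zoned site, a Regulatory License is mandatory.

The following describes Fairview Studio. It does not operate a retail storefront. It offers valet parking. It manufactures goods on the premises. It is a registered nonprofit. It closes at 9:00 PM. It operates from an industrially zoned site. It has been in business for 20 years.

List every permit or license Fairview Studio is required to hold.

Industrial Use Registration

§17.1 operates from an industrially zoned site; closes 9:00 PM, at/before 11:00 PM → Industrial Use Registration required.
§17.2 operates from an industrially zoned site (not: occupies leased commercial space); is a registered nonprofit → Commercial Tenant License not required.
§17.3 closes 9:00 PM, at/before 2:00 AM; does not operate a retail storefront; operates from an industrially zoned site → Daytime License not required.
§17.4 years in business 20 > 5 → Industrial Use Registration exemption does not apply.
§17.5 closes 9:00 PM, at/before 1:00 AM; is a registered nonprofit (not: is a franchise of a national chain) → Compliance Registration not required.
§17.6 is a registered nonprofit (not: is a worker-owned cooperative); closes 9:00 PM, after 5:00 PM → Cooperative License not required.
§17.7 is a registered nonprofit (not: is a franchise of a national chain); operates from an industrially zoned site → Regulatory License not required.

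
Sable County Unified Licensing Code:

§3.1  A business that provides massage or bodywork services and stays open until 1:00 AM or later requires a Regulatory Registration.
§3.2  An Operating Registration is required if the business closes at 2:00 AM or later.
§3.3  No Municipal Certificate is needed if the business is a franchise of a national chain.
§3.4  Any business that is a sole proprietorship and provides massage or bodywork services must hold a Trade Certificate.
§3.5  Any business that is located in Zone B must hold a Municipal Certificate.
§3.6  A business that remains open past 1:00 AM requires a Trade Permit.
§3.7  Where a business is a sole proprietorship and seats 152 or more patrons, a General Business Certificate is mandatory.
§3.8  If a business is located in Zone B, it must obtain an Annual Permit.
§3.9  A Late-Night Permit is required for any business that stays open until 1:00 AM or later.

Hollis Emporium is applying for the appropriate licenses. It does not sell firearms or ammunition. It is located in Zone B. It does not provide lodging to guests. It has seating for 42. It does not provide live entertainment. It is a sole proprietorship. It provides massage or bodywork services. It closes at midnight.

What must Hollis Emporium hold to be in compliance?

§3.1 provides massage or bodywork services; closes midnight, at/before 1:00 AM → Regulatory Registration not required.
§3.2 closes midnight, at/before 2:00 AM → Operating Registration not required.
§3.3 is a sole proprietorship (not: is a franchise of a national chain) → Municipal Certificate exemption does not apply.
§3.4 is a sole proprietorship; provides massage or bodywork services → Trade Certificate required.
§3.5 is located in Zone B → Municipal Certificate required.
§3.6 closes midnight, at/before 1:00 AM → Trade Permit not required.
§3.7 is a sole proprietorship; seating 42 < 152 → General Business Certificate not required.
§3.8 is located in Zone B → Annual Permit required.
§3.9 closes midnight, at/before 1:00 AM → Late-Night Permit not required.

Annual Permit, Municipal Certificate, Trade Certificate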